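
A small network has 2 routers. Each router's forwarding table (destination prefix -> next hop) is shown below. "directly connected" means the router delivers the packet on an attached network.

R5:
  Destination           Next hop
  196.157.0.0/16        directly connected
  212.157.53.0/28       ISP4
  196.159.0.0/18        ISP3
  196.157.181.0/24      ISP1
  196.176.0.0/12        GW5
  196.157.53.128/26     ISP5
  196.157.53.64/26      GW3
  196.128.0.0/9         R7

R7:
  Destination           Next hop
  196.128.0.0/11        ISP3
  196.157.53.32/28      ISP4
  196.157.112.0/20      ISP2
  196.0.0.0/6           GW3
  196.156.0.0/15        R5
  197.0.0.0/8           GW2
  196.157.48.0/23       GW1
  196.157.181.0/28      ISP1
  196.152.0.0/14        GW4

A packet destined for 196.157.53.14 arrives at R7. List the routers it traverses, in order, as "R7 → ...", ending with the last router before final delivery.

At R7: longest match for 196.157.53.14 is 196.156.0.0/15 -> R5
At R5: longest match for 196.157.53.14 is 196.157.0.0/16 -> directly connected

R7 → R5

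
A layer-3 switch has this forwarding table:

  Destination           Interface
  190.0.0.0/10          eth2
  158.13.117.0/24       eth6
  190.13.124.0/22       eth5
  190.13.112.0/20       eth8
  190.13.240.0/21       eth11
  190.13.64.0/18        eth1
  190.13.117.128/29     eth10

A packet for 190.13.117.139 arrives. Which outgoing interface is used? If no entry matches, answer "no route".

eth8

Routes whose prefix contains 190.13.117.139:
  190.0.0.0/10 (190.0.0.0 - 190.63.255.255) -> eth2
  190.13.64.0/18 (190.13.64.0 - 190.13.127.255) -> eth1
  190.13.112.0/20 (190.13.112.0 - 190.13.127.255) -> eth8
More-specific entries that do NOT match:
  190.13.117.128/29 (190.13.117.128 - 190.13.117.135) does not contain 190.13.117.139
  158.13.117.0/24 (158.13.117.0 - 158.13.117.255) does not contain 190.13.117.139
  190.13.124.0/22 (190.13.124.0 - 190.13.127.255) does not contain 190.13.117.139
  190.13.240.0/21 (190.13.240.0 - 190.13.247.255) does not contain 190.13.117.139
Longest matching prefix is /20 -> interface eth8.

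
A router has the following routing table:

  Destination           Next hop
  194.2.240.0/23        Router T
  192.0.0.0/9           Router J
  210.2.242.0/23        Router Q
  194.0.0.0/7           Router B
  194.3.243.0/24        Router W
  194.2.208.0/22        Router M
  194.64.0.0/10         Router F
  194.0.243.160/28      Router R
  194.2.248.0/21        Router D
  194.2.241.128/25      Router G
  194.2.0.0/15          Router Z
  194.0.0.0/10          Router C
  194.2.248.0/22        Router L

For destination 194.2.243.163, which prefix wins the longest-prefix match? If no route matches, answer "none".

Entries matching 194.2.243.163:
  194.0.0.0/7 (194.0.0.0 - 195.255.255.255)
  194.0.0.0/10 (194.0.0.0 - 194.63.255.255)
  194.2.0.0/15 (194.2.0.0 - 194.3.255.255)
Most specific is 194.2.0.0/15.

194.2.0.0/15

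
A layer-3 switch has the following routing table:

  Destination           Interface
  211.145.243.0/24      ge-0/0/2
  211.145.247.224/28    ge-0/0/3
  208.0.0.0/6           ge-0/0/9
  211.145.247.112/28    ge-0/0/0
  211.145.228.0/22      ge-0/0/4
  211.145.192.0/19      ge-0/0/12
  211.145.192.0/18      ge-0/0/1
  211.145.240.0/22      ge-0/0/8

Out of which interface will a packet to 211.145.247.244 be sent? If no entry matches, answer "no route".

ge-0/0/1

Routes whose prefix contains 211.145.247.244:
  208.0.0.0/6 (208.0.0.0 - 211.255.255.255) -> ge-0/0/9
  211.145.192.0/18 (211.145.192.0 - 211.145.255.255) -> ge-0/0/1
More-specific entries that do NOT match:
  211.145.247.224/28 (211.145.247.224 - 211.145.247.239) does not contain 211.145.247.244
  211.145.247.112/28 (211.145.247.112 - 211.145.247.127) does not contain 211.145.247.244
  211.145.243.0/24 (211.145.243.0 - 211.145.243.255) does not contain 211.145.247.244
  211.145.228.0/22 (211.145.228.0 - 211.145.231.255) does not contain 211.145.247.244
  211.145.240.0/22 (211.145.240.0 - 211.145.243.255) does not contain 211.145.247.244
  211.145.192.0/19 (211.145.192.0 - 211.145.223.255) does not contain 211.145.247.244
Longest matching prefix is /18 -> interface ge-0/0/1.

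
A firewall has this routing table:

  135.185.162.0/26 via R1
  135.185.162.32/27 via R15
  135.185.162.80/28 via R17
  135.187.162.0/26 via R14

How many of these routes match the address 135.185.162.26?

1

Prefixes containing 135.185.162.26:
  135.185.162.0/26 (135.185.162.0 - 135.185.162.63)
Total matching entries: 1.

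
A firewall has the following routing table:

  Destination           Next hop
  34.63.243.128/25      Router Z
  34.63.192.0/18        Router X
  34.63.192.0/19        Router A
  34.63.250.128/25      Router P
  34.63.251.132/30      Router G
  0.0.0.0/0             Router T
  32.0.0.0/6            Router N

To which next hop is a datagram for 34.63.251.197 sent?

Router X

Routes whose prefix contains 34.63.251.197:
  0.0.0.0/0 (default, matches everything) -> Router T
  32.0.0.0/6 (32.0.0.0 - 35.255.255.255) -> Router N
  34.63.192.0/18 (34.63.192.0 - 34.63.255.255) -> Router X
More-specific entries that do NOT match:
  34.63.251.132/30 (34.63.251.132 - 34.63.251.135) does not contain 34.63.251.197
  34.63.243.128/25 (34.63.243.128 - 34.63.243.255) does not contain 34.63.251.197
  34.63.250.128/25 (34.63.250.128 - 34.63.250.255) does not contain 34.63.251.197
  34.63.192.0/19 (34.63.192.0 - 34.63.223.255) does not contain 34.63.251.197
Longest matching prefix is /18 -> next hop Router X.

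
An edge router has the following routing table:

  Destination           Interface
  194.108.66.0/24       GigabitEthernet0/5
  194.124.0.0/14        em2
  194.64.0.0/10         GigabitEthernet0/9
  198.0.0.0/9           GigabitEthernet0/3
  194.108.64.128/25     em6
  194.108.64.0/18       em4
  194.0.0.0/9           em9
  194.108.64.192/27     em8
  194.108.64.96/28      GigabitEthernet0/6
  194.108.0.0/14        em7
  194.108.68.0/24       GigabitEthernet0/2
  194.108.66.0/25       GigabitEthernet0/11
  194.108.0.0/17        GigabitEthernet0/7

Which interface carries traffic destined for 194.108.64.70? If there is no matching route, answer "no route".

em4

Routes whose prefix contains 194.108.64.70:
  194.0.0.0/9 (194.0.0.0 - 194.127.255.255) -> em9
  194.64.0.0/10 (194.64.0.0 - 194.127.255.255) -> GigabitEthernet0/9
  194.108.0.0/14 (194.108.0.0 - 194.111.255.255) -> em7
  194.108.0.0/17 (194.108.0.0 - 194.108.127.255) -> GigabitEthernet0/7
  194.108.64.0/18 (194.108.64.0 - 194.108.127.255) -> em4
More-specific entries that do NOT match:
  194.108.64.96/28 (194.108.64.96 - 194.108.64.111) does not contain 194.108.64.70
  194.108.64.192/27 (194.108.64.192 - 194.108.64.223) does not contain 194.108.64.70
  194.108.64.128/25 (194.108.64.128 - 194.108.64.255) does not contain 194.108.64.70
  194.108.66.0/25 (194.108.66.0 - 194.108.66.127) does not contain 194.108.64.70
  194.108.66.0/24 (194.108.66.0 - 194.108.66.255) does not contain 194.108.64.70
  194.108.68.0/24 (194.108.68.0 - 194.108.68.255) does not contain 194.108.64.70
Longest matching prefix is /18 -> interface em4.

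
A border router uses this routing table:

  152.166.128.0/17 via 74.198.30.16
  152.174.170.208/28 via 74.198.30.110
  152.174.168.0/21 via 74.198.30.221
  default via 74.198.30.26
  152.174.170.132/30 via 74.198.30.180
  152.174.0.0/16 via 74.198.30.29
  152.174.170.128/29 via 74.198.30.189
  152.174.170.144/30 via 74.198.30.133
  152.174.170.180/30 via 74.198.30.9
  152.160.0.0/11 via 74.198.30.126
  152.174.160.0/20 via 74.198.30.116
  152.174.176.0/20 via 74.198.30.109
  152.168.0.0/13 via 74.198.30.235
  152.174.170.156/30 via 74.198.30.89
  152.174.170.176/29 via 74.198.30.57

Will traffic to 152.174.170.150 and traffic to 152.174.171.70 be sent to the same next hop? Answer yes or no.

yes

152.174.170.150: longest match 152.174.168.0/21 -> 74.198.30.221
152.174.171.70: longest match 152.174.168.0/21 -> 74.198.30.221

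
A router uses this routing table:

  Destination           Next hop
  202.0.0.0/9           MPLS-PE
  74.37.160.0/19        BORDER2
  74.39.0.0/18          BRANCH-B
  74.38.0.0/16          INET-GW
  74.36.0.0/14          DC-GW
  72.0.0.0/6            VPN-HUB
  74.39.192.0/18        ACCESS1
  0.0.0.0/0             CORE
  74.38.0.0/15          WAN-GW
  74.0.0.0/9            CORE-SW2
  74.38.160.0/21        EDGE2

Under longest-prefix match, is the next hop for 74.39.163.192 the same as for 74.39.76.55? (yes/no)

yes

74.39.163.192: longest match 74.38.0.0/15 -> WAN-GW
74.39.76.55: longest match 74.38.0.0/15 -> WAN-GW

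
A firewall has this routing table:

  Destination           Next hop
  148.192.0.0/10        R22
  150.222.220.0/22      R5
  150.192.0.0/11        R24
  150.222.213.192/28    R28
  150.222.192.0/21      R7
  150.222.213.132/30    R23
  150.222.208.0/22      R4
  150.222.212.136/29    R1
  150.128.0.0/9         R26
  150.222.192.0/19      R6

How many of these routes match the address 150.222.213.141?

Prefixes containing 150.222.213.141:
  150.128.0.0/9 (150.128.0.0 - 150.255.255.255)
  150.192.0.0/11 (150.192.0.0 - 150.223.255.255)
  150.222.192.0/19 (150.222.192.0 - 150.222.223.255)
Total matching entries: 3.

3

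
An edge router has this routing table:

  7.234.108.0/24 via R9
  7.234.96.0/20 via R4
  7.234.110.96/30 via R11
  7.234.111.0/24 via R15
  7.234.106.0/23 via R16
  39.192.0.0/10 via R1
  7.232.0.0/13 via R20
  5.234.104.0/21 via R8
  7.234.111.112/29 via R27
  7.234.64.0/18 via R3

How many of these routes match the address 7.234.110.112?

Prefixes containing 7.234.110.112:
  7.232.0.0/13 (7.232.0.0 - 7.239.255.255)
  7.234.64.0/18 (7.234.64.0 - 7.234.127.255)
  7.234.96.0/20 (7.234.96.0 - 7.234.111.255)
Total matching entries: 3.

3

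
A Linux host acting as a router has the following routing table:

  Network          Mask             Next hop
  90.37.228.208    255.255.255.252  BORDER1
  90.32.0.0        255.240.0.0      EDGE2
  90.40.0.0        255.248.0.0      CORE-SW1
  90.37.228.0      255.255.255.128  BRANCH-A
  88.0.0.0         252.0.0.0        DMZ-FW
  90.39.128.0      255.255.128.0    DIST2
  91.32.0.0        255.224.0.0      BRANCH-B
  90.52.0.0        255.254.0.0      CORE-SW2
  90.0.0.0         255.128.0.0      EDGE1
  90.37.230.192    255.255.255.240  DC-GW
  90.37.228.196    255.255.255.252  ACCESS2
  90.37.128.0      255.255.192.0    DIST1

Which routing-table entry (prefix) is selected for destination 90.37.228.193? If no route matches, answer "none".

Entries matching 90.37.228.193:
  88.0.0.0/6 (88.0.0.0 - 91.255.255.255)
  90.0.0.0/9 (90.0.0.0 - 90.127.255.255)
  90.32.0.0/12 (90.32.0.0 - 90.47.255.255)
Most specific is 90.32.0.0/12.

90.32.0.0/12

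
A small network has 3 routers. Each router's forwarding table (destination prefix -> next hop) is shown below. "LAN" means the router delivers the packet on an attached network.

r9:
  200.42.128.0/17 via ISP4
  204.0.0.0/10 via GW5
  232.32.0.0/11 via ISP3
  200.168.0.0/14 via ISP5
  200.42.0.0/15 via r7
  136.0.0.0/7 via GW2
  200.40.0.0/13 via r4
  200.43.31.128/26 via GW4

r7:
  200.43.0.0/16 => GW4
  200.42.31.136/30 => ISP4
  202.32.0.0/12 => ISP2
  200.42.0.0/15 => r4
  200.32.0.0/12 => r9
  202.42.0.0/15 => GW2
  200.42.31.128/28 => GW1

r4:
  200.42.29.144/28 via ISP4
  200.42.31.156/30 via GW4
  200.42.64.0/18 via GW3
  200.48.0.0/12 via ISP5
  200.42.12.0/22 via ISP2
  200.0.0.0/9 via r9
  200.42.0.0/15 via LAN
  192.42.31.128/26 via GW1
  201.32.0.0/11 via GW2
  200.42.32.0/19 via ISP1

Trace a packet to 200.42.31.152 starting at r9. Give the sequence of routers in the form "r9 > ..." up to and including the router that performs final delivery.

At r9: longest match for 200.42.31.152 is 200.42.0.0/15 -> r7
At r7: longest match for 200.42.31.152 is 200.42.0.0/15 -> r4
At r4: longest match for 200.42.31.152 is 200.42.0.0/15 -> LAN

r9 > r7 > r4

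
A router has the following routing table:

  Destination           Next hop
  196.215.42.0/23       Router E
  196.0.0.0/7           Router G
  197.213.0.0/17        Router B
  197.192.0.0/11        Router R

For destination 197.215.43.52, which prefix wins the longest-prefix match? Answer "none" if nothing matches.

Entries matching 197.215.43.52:
  196.0.0.0/7 (196.0.0.0 - 197.255.255.255)
  197.192.0.0/11 (197.192.0.0 - 197.223.255.255)
Most specific is 197.192.0.0/11.

197.192.0.0/11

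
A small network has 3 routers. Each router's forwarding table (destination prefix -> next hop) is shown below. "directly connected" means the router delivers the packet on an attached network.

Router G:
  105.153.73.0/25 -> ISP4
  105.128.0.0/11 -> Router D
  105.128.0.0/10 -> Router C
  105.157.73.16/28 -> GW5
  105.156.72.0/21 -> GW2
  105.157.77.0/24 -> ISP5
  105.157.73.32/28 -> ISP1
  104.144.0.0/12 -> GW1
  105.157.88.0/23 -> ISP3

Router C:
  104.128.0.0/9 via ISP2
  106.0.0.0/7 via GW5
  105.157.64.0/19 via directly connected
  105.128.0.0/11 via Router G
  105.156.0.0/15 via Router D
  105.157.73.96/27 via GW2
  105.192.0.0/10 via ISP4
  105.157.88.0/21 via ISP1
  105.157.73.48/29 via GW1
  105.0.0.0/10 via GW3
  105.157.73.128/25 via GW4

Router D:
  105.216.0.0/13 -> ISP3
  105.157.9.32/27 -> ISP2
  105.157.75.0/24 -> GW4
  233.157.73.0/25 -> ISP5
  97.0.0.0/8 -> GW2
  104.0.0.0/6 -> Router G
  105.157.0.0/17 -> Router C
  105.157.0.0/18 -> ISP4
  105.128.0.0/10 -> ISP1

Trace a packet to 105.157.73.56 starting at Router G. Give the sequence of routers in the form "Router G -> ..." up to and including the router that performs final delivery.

Router G -> Router D -> Router C

At Router G: longest match for 105.157.73.56 is 105.128.0.0/11 -> Router D
At Router D: longest match for 105.157.73.56 is 105.157.0.0/17 -> Router C
At Router C: longest match for 105.157.73.56 is 105.157.64.0/19 -> directly connected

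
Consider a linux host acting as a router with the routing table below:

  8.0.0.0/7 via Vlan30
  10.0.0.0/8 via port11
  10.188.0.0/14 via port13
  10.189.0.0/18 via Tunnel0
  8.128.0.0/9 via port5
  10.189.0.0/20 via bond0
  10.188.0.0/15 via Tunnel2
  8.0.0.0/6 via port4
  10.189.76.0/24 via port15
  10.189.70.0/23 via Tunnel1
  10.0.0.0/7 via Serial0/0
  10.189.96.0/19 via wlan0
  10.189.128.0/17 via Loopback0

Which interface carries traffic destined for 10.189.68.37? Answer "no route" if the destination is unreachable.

Tunnel2

Routes whose prefix contains 10.189.68.37:
  8.0.0.0/6 (8.0.0.0 - 11.255.255.255) -> port4
  10.0.0.0/7 (10.0.0.0 - 11.255.255.255) -> Serial0/0
  10.0.0.0/8 (10.0.0.0 - 10.255.255.255) -> port11
  10.188.0.0/14 (10.188.0.0 - 10.191.255.255) -> port13
  10.188.0.0/15 (10.188.0.0 - 10.189.255.255) -> Tunnel2
More-specific entries that do NOT match:
  10.189.76.0/24 (10.189.76.0 - 10.189.76.255) does not contain 10.189.68.37
  10.189.70.0/23 (10.189.70.0 - 10.189.71.255) does not contain 10.189.68.37
  10.189.0.0/20 (10.189.0.0 - 10.189.15.255) does not contain 10.189.68.37
  10.189.96.0/19 (10.189.96.0 - 10.189.127.255) does not contain 10.189.68.37
  10.189.0.0/18 (10.189.0.0 - 10.189.63.255) does not contain 10.189.68.37
  10.189.128.0/17 (10.189.128.0 - 10.189.255.255) does not contain 10.189.68.37
Longest matching prefix is /15 -> interface Tunnel2.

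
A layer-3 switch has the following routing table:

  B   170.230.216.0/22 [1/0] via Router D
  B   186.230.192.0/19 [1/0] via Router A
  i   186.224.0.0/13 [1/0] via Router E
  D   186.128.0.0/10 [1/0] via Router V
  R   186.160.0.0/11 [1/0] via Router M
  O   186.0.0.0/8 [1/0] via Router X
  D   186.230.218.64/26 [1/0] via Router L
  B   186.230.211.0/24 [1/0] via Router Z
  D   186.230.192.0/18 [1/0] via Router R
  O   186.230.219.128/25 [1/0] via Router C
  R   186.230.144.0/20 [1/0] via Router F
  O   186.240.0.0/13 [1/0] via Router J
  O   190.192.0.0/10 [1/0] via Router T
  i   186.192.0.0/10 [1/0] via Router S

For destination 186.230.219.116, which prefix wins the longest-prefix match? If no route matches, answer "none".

186.230.192.0/19

Entries matching 186.230.219.116:
  186.0.0.0/8 (186.0.0.0 - 186.255.255.255)
  186.192.0.0/10 (186.192.0.0 - 186.255.255.255)
  186.224.0.0/13 (186.224.0.0 - 186.231.255.255)
  186.230.192.0/18 (186.230.192.0 - 186.230.255.255)
  186.230.192.0/19 (186.230.192.0 - 186.230.223.255)
Most specific is 186.230.192.0/19.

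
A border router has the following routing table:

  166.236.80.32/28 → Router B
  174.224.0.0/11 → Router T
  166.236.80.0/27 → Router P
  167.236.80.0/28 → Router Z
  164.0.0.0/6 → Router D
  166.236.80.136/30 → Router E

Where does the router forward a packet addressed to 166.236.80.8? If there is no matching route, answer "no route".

Routes whose prefix contains 166.236.80.8:
  164.0.0.0/6 (164.0.0.0 - 167.255.255.255) -> Router D
  166.236.80.0/27 (166.236.80.0 - 166.236.80.31) -> Router P
More-specific entries that do NOT match:
  166.236.80.136/30 (166.236.80.136 - 166.236.80.139) does not contain 166.236.80.8
  166.236.80.32/28 (166.236.80.32 - 166.236.80.47) does not contain 166.236.80.8
  167.236.80.0/28 (167.236.80.0 - 167.236.80.15) does not contain 166.236.80.8
Longest matching prefix is /27 -> next hop Router P.

Router P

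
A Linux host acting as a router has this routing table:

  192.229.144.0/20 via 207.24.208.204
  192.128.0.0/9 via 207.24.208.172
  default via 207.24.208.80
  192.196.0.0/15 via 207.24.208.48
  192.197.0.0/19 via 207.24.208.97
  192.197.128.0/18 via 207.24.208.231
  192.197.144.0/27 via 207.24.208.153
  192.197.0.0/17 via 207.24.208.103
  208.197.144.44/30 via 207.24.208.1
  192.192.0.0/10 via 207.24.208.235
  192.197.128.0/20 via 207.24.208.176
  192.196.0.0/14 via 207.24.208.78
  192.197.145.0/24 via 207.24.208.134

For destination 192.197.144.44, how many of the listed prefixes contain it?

Prefixes containing 192.197.144.44:
  0.0.0.0/0 (default, matches everything)
  192.128.0.0/9 (192.128.0.0 - 192.255.255.255)
  192.192.0.0/10 (192.192.0.0 - 192.255.255.255)
  192.196.0.0/14 (192.196.0.0 - 192.199.255.255)
  192.196.0.0/15 (192.196.0.0 - 192.197.255.255)
  192.197.128.0/18 (192.197.128.0 - 192.197.191.255)
Total matching entries: 6.

6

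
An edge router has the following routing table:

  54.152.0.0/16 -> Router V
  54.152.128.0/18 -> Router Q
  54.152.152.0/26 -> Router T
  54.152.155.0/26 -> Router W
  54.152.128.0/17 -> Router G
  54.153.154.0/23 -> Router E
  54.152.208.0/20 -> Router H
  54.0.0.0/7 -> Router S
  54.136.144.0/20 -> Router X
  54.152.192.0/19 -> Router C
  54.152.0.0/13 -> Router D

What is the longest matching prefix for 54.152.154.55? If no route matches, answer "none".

54.152.128.0/18

Entries matching 54.152.154.55:
  54.0.0.0/7 (54.0.0.0 - 55.255.255.255)
  54.152.0.0/13 (54.152.0.0 - 54.159.255.255)
  54.152.0.0/16 (54.152.0.0 - 54.152.255.255)
  54.152.128.0/17 (54.152.128.0 - 54.152.255.255)
  54.152.128.0/18 (54.152.128.0 - 54.152.191.255)
Most specific is 54.152.128.0/18.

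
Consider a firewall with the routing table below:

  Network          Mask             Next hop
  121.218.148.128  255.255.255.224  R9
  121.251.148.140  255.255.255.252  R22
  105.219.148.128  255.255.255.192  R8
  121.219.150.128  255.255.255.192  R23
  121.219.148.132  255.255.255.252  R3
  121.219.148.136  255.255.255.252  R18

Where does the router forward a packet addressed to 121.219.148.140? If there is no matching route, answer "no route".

No entry's prefix contains 121.219.148.140; there is no default route.

no route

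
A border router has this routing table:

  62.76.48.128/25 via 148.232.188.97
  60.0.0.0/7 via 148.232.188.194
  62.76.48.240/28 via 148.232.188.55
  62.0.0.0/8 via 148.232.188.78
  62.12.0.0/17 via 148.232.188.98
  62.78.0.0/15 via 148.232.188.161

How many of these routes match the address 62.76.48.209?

2

Prefixes containing 62.76.48.209:
  62.0.0.0/8 (62.0.0.0 - 62.255.255.255)
  62.76.48.128/25 (62.76.48.128 - 62.76.48.255)
Total matching entries: 2.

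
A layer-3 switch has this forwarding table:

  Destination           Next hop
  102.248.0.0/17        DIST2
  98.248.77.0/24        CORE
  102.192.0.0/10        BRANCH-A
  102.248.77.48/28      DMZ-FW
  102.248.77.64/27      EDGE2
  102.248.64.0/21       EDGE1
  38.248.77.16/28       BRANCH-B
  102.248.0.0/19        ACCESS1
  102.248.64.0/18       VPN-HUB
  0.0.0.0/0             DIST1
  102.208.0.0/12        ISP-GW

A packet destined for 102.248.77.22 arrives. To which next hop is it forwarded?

VPN-HUB

Routes whose prefix contains 102.248.77.22:
  0.0.0.0/0 (default, matches everything) -> DIST1
  102.192.0.0/10 (102.192.0.0 - 102.255.255.255) -> BRANCH-A
  102.248.0.0/17 (102.248.0.0 - 102.248.127.255) -> DIST2
  102.248.64.0/18 (102.248.64.0 - 102.248.127.255) -> VPN-HUB
More-specific entries that do NOT match:
  102.248.77.48/28 (102.248.77.48 - 102.248.77.63) does not contain 102.248.77.22
  38.248.77.16/28 (38.248.77.16 - 38.248.77.31) does not contain 102.248.77.22
  102.248.77.64/27 (102.248.77.64 - 102.248.77.95) does not contain 102.248.77.22
  98.248.77.0/24 (98.248.77.0 - 98.248.77.255) does not contain 102.248.77.22
  102.248.64.0/21 (102.248.64.0 - 102.248.71.255) does not contain 102.248.77.22
  102.248.0.0/19 (102.248.0.0 - 102.248.31.255) does not contain 102.248.77.22
Longest matching prefix is /18 -> next hop VPN-HUB.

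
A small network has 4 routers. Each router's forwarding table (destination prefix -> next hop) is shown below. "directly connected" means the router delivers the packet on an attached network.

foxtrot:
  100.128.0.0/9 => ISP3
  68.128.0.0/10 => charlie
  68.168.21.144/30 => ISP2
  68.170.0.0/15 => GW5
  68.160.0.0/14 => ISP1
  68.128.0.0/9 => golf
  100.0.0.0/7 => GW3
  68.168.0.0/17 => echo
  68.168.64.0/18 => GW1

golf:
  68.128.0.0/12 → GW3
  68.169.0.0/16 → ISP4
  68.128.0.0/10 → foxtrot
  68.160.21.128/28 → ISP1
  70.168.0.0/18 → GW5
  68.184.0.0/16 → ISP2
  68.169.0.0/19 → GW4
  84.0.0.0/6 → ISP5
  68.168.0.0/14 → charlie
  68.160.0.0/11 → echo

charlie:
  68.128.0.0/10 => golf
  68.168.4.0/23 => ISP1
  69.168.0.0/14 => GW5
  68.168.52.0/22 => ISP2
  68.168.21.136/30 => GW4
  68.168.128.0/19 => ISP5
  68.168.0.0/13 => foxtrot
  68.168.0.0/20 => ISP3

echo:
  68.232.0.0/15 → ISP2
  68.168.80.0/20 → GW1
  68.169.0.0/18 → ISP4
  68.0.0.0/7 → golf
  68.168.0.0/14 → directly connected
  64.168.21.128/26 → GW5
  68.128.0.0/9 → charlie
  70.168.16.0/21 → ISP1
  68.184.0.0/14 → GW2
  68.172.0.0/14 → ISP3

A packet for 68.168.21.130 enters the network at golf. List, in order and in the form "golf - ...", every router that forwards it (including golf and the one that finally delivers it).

golf - charlie - foxtrot - echo

At golf: longest match for 68.168.21.130 is 68.168.0.0/14 -> charlie
At charlie: longest match for 68.168.21.130 is 68.168.0.0/13 -> foxtrot
At foxtrot: longest match for 68.168.21.130 is 68.168.0.0/17 -> echo
At echo: longest match for 68.168.21.130 is 68.168.0.0/14 -> directly connected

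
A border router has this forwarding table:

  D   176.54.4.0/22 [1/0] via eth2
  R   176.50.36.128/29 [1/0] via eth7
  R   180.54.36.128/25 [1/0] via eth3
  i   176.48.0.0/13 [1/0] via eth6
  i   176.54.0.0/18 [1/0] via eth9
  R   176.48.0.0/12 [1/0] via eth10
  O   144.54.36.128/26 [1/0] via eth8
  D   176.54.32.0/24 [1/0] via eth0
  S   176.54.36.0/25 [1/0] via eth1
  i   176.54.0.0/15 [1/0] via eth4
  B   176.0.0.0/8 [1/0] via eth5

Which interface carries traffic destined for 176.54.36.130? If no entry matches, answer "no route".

eth9

Routes whose prefix contains 176.54.36.130:
  176.0.0.0/8 (176.0.0.0 - 176.255.255.255) -> eth5
  176.48.0.0/12 (176.48.0.0 - 176.63.255.255) -> eth10
  176.48.0.0/13 (176.48.0.0 - 176.55.255.255) -> eth6
  176.54.0.0/15 (176.54.0.0 - 176.55.255.255) -> eth4
  176.54.0.0/18 (176.54.0.0 - 176.54.63.255) -> eth9
More-specific entries that do NOT match:
  176.50.36.128/29 (176.50.36.128 - 176.50.36.135) does not contain 176.54.36.130
  144.54.36.128/26 (144.54.36.128 - 144.54.36.191) does not contain 176.54.36.130
  180.54.36.128/25 (180.54.36.128 - 180.54.36.255) does not contain 176.54.36.130
  176.54.36.0/25 (176.54.36.0 - 176.54.36.127) does not contain 176.54.36.130
  176.54.32.0/24 (176.54.32.0 - 176.54.32.255) does not contain 176.54.36.130
  176.54.4.0/22 (176.54.4.0 - 176.54.7.255) does not contain 176.54.36.130
Longest matching prefix is /18 -> interface eth9.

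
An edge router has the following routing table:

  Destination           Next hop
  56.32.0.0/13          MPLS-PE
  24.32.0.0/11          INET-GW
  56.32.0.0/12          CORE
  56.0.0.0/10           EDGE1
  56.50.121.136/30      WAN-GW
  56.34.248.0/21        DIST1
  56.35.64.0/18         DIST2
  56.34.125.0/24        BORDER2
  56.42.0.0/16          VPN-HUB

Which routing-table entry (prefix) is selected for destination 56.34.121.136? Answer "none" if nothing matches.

Entries matching 56.34.121.136:
  56.0.0.0/10 (56.0.0.0 - 56.63.255.255)
  56.32.0.0/12 (56.32.0.0 - 56.47.255.255)
  56.32.0.0/13 (56.32.0.0 - 56.39.255.255)
Most specific is 56.32.0.0/13.

56.32.0.0/13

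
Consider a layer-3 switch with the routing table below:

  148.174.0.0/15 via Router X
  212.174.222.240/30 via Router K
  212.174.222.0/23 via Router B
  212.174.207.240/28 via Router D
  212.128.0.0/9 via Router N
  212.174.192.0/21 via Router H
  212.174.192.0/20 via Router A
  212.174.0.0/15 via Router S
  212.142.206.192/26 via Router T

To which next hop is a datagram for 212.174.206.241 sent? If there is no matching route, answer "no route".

Router A

Routes whose prefix contains 212.174.206.241:
  212.128.0.0/9 (212.128.0.0 - 212.255.255.255) -> Router N
  212.174.0.0/15 (212.174.0.0 - 212.175.255.255) -> Router S
  212.174.192.0/20 (212.174.192.0 - 212.174.207.255) -> Router A
More-specific entries that do NOT match:
  212.174.222.240/30 (212.174.222.240 - 212.174.222.243) does not contain 212.174.206.241
  212.174.207.240/28 (212.174.207.240 - 212.174.207.255) does not contain 212.174.206.241
  212.142.206.192/26 (212.142.206.192 - 212.142.206.255) does not contain 212.174.206.241
  212.174.222.0/23 (212.174.222.0 - 212.174.223.255) does not contain 212.174.206.241
  212.174.192.0/21 (212.174.192.0 - 212.174.199.255) does not contain 212.174.206.241
Longest matching prefix is /20 -> next hop Router A.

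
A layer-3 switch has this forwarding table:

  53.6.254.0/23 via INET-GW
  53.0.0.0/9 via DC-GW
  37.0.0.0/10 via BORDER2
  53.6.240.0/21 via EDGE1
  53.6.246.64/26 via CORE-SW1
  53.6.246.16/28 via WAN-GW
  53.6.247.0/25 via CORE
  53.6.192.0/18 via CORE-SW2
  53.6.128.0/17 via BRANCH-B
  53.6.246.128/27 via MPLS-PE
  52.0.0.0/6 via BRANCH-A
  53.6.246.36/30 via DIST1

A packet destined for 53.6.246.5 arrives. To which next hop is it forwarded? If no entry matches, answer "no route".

EDGE1

Routes whose prefix contains 53.6.246.5:
  52.0.0.0/6 (52.0.0.0 - 55.255.255.255) -> BRANCH-A
  53.0.0.0/9 (53.0.0.0 - 53.127.255.255) -> DC-GW
  53.6.128.0/17 (53.6.128.0 - 53.6.255.255) -> BRANCH-B
  53.6.192.0/18 (53.6.192.0 - 53.6.255.255) -> CORE-SW2
  53.6.240.0/21 (53.6.240.0 - 53.6.247.255) -> EDGE1
More-specific entries that do NOT match:
  53.6.246.36/30 (53.6.246.36 - 53.6.246.39) does not contain 53.6.246.5
  53.6.246.16/28 (53.6.246.16 - 53.6.246.31) does not contain 53.6.246.5
  53.6.246.128/27 (53.6.246.128 - 53.6.246.159) does not contain 53.6.246.5
  53.6.246.64/26 (53.6.246.64 - 53.6.246.127) does not contain 53.6.246.5
  53.6.247.0/25 (53.6.247.0 - 53.6.247.127) does not contain 53.6.246.5
  53.6.254.0/23 (53.6.254.0 - 53.6.255.255) does not contain 53.6.246.5
Longest matching prefix is /21 -> next hop EDGE1.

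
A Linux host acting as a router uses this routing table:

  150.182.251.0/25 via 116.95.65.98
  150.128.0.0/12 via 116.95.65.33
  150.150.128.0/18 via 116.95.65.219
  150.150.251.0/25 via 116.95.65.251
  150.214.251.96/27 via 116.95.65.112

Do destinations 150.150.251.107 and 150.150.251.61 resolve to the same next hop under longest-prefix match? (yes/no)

150.150.251.107: longest match 150.150.251.0/25 -> 116.95.65.251
150.150.251.61: longest match 150.150.251.0/25 -> 116.95.65.251

yes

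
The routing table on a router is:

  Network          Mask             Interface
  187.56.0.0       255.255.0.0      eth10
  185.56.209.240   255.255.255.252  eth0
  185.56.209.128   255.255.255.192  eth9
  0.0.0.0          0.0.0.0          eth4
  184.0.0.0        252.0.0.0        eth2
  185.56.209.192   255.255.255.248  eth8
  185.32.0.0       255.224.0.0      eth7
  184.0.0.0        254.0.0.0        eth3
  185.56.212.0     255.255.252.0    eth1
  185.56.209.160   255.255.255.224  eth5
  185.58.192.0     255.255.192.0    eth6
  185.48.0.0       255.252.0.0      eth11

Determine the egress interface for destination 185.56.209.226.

Routes whose prefix contains 185.56.209.226:
  0.0.0.0/0 (default, matches everything) -> eth4
  184.0.0.0/6 (184.0.0.0 - 187.255.255.255) -> eth2
  184.0.0.0/7 (184.0.0.0 - 185.255.255.255) -> eth3
  185.32.0.0/11 (185.32.0.0 - 185.63.255.255) -> eth7
More-specific entries that do NOT match:
  185.56.209.240/30 (185.56.209.240 - 185.56.209.243) does not contain 185.56.209.226
  185.56.209.192/29 (185.56.209.192 - 185.56.209.199) does not contain 185.56.209.226
  185.56.209.160/27 (185.56.209.160 - 185.56.209.191) does not contain 185.56.209.226
  185.56.209.128/26 (185.56.209.128 - 185.56.209.191) does not contain 185.56.209.226
  185.56.212.0/22 (185.56.212.0 - 185.56.215.255) does not contain 185.56.209.226
  185.58.192.0/18 (185.58.192.0 - 185.58.255.255) does not contain 185.56.209.226
  187.56.0.0/16 (187.56.0.0 - 187.56.255.255) does not contain 185.56.209.226
  185.48.0.0/14 (185.48.0.0 - 185.51.255.255) does not contain 185.56.209.226
Longest matching prefix is /11 -> interface eth7.

eth7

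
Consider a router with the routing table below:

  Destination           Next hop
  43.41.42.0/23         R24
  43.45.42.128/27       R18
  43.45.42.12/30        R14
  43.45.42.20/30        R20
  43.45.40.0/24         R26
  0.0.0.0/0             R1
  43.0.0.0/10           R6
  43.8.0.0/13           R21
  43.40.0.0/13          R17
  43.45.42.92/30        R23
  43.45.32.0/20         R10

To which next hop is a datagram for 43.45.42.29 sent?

R10

Routes whose prefix contains 43.45.42.29:
  0.0.0.0/0 (default, matches everything) -> R1
  43.0.0.0/10 (43.0.0.0 - 43.63.255.255) -> R6
  43.40.0.0/13 (43.40.0.0 - 43.47.255.255) -> R17
  43.45.32.0/20 (43.45.32.0 - 43.45.47.255) -> R10
More-specific entries that do NOT match:
  43.45.42.12/30 (43.45.42.12 - 43.45.42.15) does not contain 43.45.42.29
  43.45.42.20/30 (43.45.42.20 - 43.45.42.23) does not contain 43.45.42.29
  43.45.42.92/30 (43.45.42.92 - 43.45.42.95) does not contain 43.45.42.29
  43.45.42.128/27 (43.45.42.128 - 43.45.42.159) does not contain 43.45.42.29
  43.45.40.0/24 (43.45.40.0 - 43.45.40.255) does not contain 43.45.42.29
  43.41.42.0/23 (43.41.42.0 - 43.41.43.255) does not contain 43.45.42.29
Longest matching prefix is /20 -> next hop R10.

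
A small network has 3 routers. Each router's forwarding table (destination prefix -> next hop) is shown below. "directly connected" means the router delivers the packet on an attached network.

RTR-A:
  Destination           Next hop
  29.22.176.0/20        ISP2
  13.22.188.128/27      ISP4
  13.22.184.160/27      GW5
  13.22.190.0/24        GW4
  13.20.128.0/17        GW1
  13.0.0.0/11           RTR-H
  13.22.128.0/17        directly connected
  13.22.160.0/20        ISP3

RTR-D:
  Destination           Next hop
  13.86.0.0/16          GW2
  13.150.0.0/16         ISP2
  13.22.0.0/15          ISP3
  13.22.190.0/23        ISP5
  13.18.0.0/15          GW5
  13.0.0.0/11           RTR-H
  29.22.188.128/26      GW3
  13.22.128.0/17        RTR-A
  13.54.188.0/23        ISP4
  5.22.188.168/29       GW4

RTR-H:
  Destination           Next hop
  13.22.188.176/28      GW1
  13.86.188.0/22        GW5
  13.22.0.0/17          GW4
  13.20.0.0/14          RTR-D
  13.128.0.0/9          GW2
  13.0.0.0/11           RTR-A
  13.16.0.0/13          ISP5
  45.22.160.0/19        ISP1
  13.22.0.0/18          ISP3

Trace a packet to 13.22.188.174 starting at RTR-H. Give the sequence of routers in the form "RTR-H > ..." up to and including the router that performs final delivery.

RTR-H > RTR-D > RTR-A

At RTR-H: longest match for 13.22.188.174 is 13.20.0.0/14 -> RTR-D
At RTR-D: longest match for 13.22.188.174 is 13.22.128.0/17 -> RTR-A
At RTR-A: longest match for 13.22.188.174 is 13.22.128.0/17 -> directly connected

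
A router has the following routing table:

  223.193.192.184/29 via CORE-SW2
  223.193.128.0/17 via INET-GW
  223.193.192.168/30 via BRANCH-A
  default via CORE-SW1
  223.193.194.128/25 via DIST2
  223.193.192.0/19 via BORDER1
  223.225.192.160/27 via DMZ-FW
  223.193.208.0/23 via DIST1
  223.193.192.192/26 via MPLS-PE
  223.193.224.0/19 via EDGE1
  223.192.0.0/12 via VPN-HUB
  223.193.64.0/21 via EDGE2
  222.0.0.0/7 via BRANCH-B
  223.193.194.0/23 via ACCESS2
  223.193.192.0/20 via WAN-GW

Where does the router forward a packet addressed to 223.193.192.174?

Routes whose prefix contains 223.193.192.174:
  0.0.0.0/0 (default, matches everything) -> CORE-SW1
  222.0.0.0/7 (222.0.0.0 - 223.255.255.255) -> BRANCH-B
  223.192.0.0/12 (223.192.0.0 - 223.207.255.255) -> VPN-HUB
  223.193.128.0/17 (223.193.128.0 - 223.193.255.255) -> INET-GW
  223.193.192.0/19 (223.193.192.0 - 223.193.223.255) -> BORDER1
  223.193.192.0/20 (223.193.192.0 - 223.193.207.255) -> WAN-GW
More-specific entries that do NOT match:
  223.193.192.168/30 (223.193.192.168 - 223.193.192.171) does not contain 223.193.192.174
  223.193.192.184/29 (223.193.192.184 - 223.193.192.191) does not contain 223.193.192.174
  223.225.192.160/27 (223.225.192.160 - 223.225.192.191) does not contain 223.193.192.174
  223.193.192.192/26 (223.193.192.192 - 223.193.192.255) does not contain 223.193.192.174
  223.193.194.128/25 (223.193.194.128 - 223.193.194.255) does not contain 223.193.192.174
  223.193.208.0/23 (223.193.208.0 - 223.193.209.255) does not contain 223.193.192.174
  223.193.194.0/23 (223.193.194.0 - 223.193.195.255) does not contain 223.193.192.174
  223.193.64.0/21 (223.193.64.0 - 223.193.71.255) does not contain 223.193.192.174
Longest matching prefix is /20 -> next hop WAN-GW.

WAN-GW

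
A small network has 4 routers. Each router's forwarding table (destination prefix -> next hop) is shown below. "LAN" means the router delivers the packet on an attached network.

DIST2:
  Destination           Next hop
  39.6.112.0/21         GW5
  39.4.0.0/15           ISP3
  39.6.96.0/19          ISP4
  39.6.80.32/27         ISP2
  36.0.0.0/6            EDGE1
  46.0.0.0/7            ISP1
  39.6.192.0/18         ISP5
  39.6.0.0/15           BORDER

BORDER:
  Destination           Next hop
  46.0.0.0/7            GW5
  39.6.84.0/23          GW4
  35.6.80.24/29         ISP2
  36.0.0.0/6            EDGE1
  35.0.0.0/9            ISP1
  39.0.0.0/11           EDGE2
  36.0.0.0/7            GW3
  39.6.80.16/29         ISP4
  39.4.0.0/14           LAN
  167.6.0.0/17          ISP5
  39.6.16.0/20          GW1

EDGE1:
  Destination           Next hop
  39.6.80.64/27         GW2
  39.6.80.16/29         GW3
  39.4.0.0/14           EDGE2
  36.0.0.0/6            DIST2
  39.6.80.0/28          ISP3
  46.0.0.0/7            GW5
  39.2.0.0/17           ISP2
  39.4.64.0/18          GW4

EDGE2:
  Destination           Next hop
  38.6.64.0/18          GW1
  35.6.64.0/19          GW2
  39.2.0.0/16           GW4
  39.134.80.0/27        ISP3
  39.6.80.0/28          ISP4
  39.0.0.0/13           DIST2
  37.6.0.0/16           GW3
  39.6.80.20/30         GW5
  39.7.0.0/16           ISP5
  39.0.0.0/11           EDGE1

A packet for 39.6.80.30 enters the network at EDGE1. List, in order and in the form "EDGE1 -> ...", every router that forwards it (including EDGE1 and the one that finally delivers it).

At EDGE1: longest match for 39.6.80.30 is 39.4.0.0/14 -> EDGE2
At EDGE2: longest match for 39.6.80.30 is 39.0.0.0/13 -> DIST2
At DIST2: longest match for 39.6.80.30 is 39.6.0.0/15 -> BORDER
At BORDER: longest match for 39.6.80.30 is 39.4.0.0/14 -> LAN

EDGE1 -> EDGE2 -> DIST2 -> BORDER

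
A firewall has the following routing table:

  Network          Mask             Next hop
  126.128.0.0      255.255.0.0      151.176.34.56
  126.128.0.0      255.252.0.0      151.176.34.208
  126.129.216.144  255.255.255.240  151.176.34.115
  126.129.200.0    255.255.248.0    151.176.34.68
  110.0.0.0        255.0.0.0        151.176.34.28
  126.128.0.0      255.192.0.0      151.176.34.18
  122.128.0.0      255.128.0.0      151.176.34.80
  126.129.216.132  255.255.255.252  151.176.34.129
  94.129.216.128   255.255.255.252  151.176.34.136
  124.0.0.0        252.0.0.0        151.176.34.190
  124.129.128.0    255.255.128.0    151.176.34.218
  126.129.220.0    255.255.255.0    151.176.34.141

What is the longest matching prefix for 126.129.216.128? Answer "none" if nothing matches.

Entries matching 126.129.216.128:
  124.0.0.0/6 (124.0.0.0 - 127.255.255.255)
  126.128.0.0/10 (126.128.0.0 - 126.191.255.255)
  126.128.0.0/14 (126.128.0.0 - 126.131.255.255)
Most specific is 126.128.0.0/14.

126.128.0.0/14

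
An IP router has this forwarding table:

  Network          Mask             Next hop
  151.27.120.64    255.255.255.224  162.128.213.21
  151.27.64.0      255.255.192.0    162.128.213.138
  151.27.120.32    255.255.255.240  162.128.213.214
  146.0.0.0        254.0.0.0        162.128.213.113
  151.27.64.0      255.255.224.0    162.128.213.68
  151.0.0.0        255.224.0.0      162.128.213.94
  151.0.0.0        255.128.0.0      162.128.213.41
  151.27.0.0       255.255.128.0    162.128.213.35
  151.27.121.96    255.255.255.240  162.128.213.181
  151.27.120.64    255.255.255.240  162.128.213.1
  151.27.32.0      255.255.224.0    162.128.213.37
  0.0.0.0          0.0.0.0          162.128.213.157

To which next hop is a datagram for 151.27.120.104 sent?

162.128.213.138

Routes whose prefix contains 151.27.120.104:
  0.0.0.0/0 (default, matches everything) -> 162.128.213.157
  151.0.0.0/9 (151.0.0.0 - 151.127.255.255) -> 162.128.213.41
  151.0.0.0/11 (151.0.0.0 - 151.31.255.255) -> 162.128.213.94
  151.27.0.0/17 (151.27.0.0 - 151.27.127.255) -> 162.128.213.35
  151.27.64.0/18 (151.27.64.0 - 151.27.127.255) -> 162.128.213.138
More-specific entries that do NOT match:
  151.27.120.32/28 (151.27.120.32 - 151.27.120.47) does not contain 151.27.120.104
  151.27.121.96/28 (151.27.121.96 - 151.27.121.111) does not contain 151.27.120.104
  151.27.120.64/28 (151.27.120.64 - 151.27.120.79) does not contain 151.27.120.104
  151.27.120.64/27 (151.27.120.64 - 151.27.120.95) does not contain 151.27.120.104
  151.27.64.0/19 (151.27.64.0 - 151.27.95.255) does not contain 151.27.120.104
  151.27.32.0/19 (151.27.32.0 - 151.27.63.255) does not contain 151.27.120.104
Longest matching prefix is /18 -> next hop 162.128.213.138.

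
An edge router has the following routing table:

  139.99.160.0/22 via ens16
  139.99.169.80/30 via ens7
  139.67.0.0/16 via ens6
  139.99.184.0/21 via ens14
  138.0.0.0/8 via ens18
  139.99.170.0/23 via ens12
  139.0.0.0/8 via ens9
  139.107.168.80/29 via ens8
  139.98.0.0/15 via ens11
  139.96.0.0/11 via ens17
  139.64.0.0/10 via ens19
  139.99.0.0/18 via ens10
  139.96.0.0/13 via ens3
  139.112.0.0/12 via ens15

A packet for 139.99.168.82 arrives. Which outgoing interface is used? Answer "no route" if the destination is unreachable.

ens11

Routes whose prefix contains 139.99.168.82:
  139.0.0.0/8 (139.0.0.0 - 139.255.255.255) -> ens9
  139.64.0.0/10 (139.64.0.0 - 139.127.255.255) -> ens19
  139.96.0.0/11 (139.96.0.0 - 139.127.255.255) -> ens17
  139.96.0.0/13 (139.96.0.0 - 139.103.255.255) -> ens3
  139.98.0.0/15 (139.98.0.0 - 139.99.255.255) -> ens11
More-specific entries that do NOT match:
  139.99.169.80/30 (139.99.169.80 - 139.99.169.83) does not contain 139.99.168.82
  139.107.168.80/29 (139.107.168.80 - 139.107.168.87) does not contain 139.99.168.82
  139.99.170.0/23 (139.99.170.0 - 139.99.171.255) does not contain 139.99.168.82
  139.99.160.0/22 (139.99.160.0 - 139.99.163.255) does not contain 139.99.168.82
  139.99.184.0/21 (139.99.184.0 - 139.99.191.255) does not contain 139.99.168.82
  139.99.0.0/18 (139.99.0.0 - 139.99.63.255) does not contain 139.99.168.82
  139.67.0.0/16 (139.67.0.0 - 139.67.255.255) does not contain 139.99.168.82
Longest matching prefix is /15 -> interface ens11.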